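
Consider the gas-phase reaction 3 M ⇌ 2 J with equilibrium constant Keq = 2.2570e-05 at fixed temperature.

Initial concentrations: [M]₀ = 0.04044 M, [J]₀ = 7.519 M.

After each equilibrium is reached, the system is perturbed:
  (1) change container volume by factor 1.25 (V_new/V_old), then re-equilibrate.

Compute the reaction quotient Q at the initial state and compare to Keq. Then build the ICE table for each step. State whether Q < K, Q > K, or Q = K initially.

Q₀ = 8.5484e+05 vs Keq = 2.2570e-05 ⇒ Q>K, reverse
Step 1:
                    M           J
  init        0.04044       7.519
  Δ             11.02      -7.344
  eq            11.06      0.1747
  solve Keq expr → x = -3.672; check Q = 2.2570e-05
Then change container volume by factor 1.25 (V_new/V_old).
Step 2:
                    M           J
  init          8.846      0.1397
  Δ           0.02145     -0.0143
  eq            8.867      0.1254
  solve Keq expr → x = -0.007149; check Q = 2.2570e-05

Q₀ = 8.5484e+05; Q > K (proceeds reverse)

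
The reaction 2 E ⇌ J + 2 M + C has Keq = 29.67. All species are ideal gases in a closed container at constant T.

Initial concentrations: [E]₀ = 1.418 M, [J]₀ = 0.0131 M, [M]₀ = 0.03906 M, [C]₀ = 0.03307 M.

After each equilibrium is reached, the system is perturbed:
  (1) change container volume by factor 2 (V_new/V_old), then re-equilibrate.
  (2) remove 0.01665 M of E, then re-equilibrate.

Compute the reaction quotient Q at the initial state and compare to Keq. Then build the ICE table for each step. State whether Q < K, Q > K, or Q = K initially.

Q₀ = 3.2871e-07; Q < K (proceeds forward)

Q₀ = 3.2871e-07 vs Keq = 29.67 ⇒ Q<K, forward
Step 1:
                    E           J           M           C
  Initial       1.418      0.0131     0.03906     0.03307
  Change       -1.262      0.6309       1.262      0.6309
  Equil        0.1562       0.644       1.301       0.664
  solve Keq expr → x = 0.6309; check Q = 29.67
Then change container volume by factor 2 (V_new/V_old).
Step 2:
                    E           J           M           C
  Initial     0.07809       0.322      0.6504       0.332
  Change     -0.03477     0.01738     0.03477     0.01738
  Equil       0.04332      0.3394      0.6852      0.3494
  solve Keq expr → x = 0.01738; check Q = 29.67
Then remove 0.01665 M of E.
Step 3:
                    E           J           M           C
  Initial     0.02667      0.3394      0.6852      0.3494
  Change       0.0148   -0.007402     -0.0148   -0.007402
  Equil       0.04147       0.332      0.6704       0.342
  solve Keq expr → x = -0.007402; check Q = 29.67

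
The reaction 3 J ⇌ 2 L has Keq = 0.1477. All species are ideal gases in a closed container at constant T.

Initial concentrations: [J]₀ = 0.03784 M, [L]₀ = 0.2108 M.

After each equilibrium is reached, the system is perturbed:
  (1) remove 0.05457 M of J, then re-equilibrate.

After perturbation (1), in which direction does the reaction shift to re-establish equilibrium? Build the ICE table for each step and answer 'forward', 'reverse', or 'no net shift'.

Q₀ = 820.1 vs Keq = 0.1477 ⇒ Q>K, reverse
Step 1:
                    J           L
  Initial     0.03784      0.2108
  Change       0.2343     -0.1562
  Equil        0.2722     0.05457
  solve Keq expr → x = -0.07811; check Q = 0.1477
Then remove 0.05457 M of J.
Step 2:
                    J           L
  Initial      0.2176     0.05457
  Change      0.01654    -0.01103
  Equil        0.2342     0.04355
  solve Keq expr → x = -0.005514; check Q = 0.1477

Direction: reverse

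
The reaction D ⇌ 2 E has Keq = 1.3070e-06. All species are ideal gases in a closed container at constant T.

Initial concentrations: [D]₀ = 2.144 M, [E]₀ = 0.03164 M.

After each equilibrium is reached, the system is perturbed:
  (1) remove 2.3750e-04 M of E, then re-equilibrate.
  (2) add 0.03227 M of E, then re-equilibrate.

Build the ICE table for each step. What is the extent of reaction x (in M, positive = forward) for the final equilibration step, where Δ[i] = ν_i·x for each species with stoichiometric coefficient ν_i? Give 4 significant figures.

x = -0.01613 M

Q₀ = 4.6693e-04 vs Keq = 1.3070e-06 ⇒ Q>K, reverse
Step 1:
                  D         E
  init        2.144   0.03164
  Δ         0.01498  -0.02996
  eq          2.159   0.00168
  solve Keq expr → x = -0.01498; check Q = 1.3070e-06
Then remove 2.3750e-04 M of E.
Step 2:
                  D         E
  init        2.159  0.001442
  Δ       -1.1873e-04 2.3745e-04
  eq          2.159   0.00168
  solve Keq expr → x = 1.1873e-04; check Q = 1.3070e-06
Then add 0.03227 M of E.
Step 3:
                  D         E
  init        2.159   0.03395
  Δ         0.01613  -0.03226
  eq          2.175  0.001686
  solve Keq expr → x = -0.01613; check Q = 1.3070e-06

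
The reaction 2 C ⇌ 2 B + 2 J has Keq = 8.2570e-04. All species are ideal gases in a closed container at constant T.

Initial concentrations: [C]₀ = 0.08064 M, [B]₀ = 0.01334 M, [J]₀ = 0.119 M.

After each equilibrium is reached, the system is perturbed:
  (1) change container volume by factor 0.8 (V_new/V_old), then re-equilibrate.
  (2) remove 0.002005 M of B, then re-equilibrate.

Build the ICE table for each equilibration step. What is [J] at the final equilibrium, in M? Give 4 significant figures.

[J]_eq = 0.1524 M

Q₀ = 3.8753e-04 vs Keq = 8.2570e-04 ⇒ Q<K, forward
Step 1:
                  C         B         J
  init      0.08064   0.01334     0.119
  Δ        -0.00441   0.00441   0.00441
  eq        0.07623   0.01775    0.1234
  solve Keq expr → x = 0.002205; check Q = 8.2570e-04
Then change container volume by factor 0.8 (V_new/V_old).
Step 2:
                  C         B         J
  init      0.09529   0.02219    0.1543
  Δ        0.003392 -0.003392 -0.003392
  eq        0.09868   0.01879    0.1509
  solve Keq expr → x = -0.001696; check Q = 8.2570e-04
Then remove 0.002005 M of B.
Step 3:
                  C         B         J
  init      0.09868   0.01679    0.1509
  Δ       -0.001528  0.001528  0.001528
  eq        0.09715   0.01832    0.1524
  solve Keq expr → x = 7.6417e-04; check Q = 8.2570e-04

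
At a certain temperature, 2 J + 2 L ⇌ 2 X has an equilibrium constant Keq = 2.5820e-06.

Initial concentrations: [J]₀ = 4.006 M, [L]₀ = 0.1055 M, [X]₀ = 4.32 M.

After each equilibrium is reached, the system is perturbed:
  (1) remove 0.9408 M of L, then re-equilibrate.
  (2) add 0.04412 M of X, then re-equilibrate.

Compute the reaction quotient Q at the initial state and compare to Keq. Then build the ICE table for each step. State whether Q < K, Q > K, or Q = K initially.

Q₀ = 104.5 vs Keq = 2.5820e-06 ⇒ Q>K, reverse
Step 1:
                   J          L          X
  Initial      4.006     0.1055       4.32
  Change       4.262      4.262     -4.262
  Equil        8.268      4.367    0.05802
  solve Keq expr → x = -2.131; check Q = 2.5820e-06
Then remove 0.9408 M of L.
Step 2:
                   J          L          X
  Initial      8.268      3.427    0.05802
  Change     0.01227    0.01227   -0.01227
  Equil         8.28      3.439    0.04576
  solve Keq expr → x = -0.006134; check Q = 2.5820e-06
Then add 0.04412 M of X.
Step 3:
                   J          L          X
  Initial       8.28      3.439    0.08988
  Change      0.0433     0.0433    -0.0433
  Equil        8.324      3.482    0.04657
  solve Keq expr → x = -0.02165; check Q = 2.5820e-06

Q₀ = 104.5; Q > K (proceeds reverse)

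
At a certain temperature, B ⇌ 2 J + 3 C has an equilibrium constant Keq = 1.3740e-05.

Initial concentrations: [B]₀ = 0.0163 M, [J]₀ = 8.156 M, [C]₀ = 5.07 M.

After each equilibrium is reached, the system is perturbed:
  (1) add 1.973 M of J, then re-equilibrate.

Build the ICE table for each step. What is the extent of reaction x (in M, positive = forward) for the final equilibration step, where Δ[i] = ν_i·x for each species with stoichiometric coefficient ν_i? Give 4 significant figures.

x = -6.9003e-04 M

Q₀ = 5.3185e+05 vs Keq = 1.3740e-05 ⇒ Q>K, reverse
Step 1:
                   B          J          C
  Initial     0.0163      8.156       5.07
  Change       1.687     -3.373      -5.06
  Equil        1.703      4.783    0.01008
  solve Keq expr → x = -1.687; check Q = 1.3740e-05
Then add 1.973 M of J.
Step 2:
                   B          J          C
  Initial      1.703      6.756    0.01008
  Change  6.9003e-04   -0.00138   -0.00207
  Equil        1.704      6.754   0.008006
  solve Keq expr → x = -6.9003e-04; check Q = 1.3740e-05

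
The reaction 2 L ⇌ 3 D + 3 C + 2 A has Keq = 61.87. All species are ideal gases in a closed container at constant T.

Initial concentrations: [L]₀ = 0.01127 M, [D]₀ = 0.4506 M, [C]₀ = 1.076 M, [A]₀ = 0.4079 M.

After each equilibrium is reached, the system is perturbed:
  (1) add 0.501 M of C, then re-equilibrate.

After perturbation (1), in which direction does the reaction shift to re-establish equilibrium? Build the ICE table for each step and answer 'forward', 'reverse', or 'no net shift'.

Direction: reverse

Q₀ = 149.3 vs Keq = 61.87 ⇒ Q>K, reverse
Step 1:
                    L           D           C           A
  I           0.01127      0.4506       1.076      0.4079
  C          0.005359   -0.008038   -0.008038   -0.005359
  E           0.01663      0.4426       1.068      0.4025
  solve Keq expr → x = -0.002679; check Q = 61.87
Then add 0.501 M of C.
Step 2:
                    L           D           C           A
  I           0.01663      0.4426       1.569      0.4025
  C           0.01032    -0.01548    -0.01548    -0.01032
  E           0.02695      0.4271       1.553      0.3922
  solve Keq expr → x = -0.005159; check Q = 61.87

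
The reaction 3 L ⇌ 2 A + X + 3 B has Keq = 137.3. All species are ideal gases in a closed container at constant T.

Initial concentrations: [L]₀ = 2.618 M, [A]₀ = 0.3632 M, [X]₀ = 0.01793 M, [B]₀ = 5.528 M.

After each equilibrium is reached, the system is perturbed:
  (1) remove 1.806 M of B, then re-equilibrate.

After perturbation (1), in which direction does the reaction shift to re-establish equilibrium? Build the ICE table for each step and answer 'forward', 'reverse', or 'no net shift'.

Q₀ = 0.02227 vs Keq = 137.3 ⇒ Q<K, forward
Step 1:
                    L           A           X           B
  init          2.618      0.3632     0.01793       5.528
  Δ            -1.381      0.9206      0.4603       1.381
  eq            1.237       1.284      0.4782       6.909
  solve Keq expr → x = 0.4603; check Q = 137.3
Then remove 1.806 M of B.
Step 2:
                    L           A           X           B
  init          1.237       1.284      0.4782       5.103
  Δ           -0.1873      0.1249     0.06243      0.1873
  eq             1.05       1.409      0.5407        5.29
  solve Keq expr → x = 0.06243; check Q = 137.3

Direction: forward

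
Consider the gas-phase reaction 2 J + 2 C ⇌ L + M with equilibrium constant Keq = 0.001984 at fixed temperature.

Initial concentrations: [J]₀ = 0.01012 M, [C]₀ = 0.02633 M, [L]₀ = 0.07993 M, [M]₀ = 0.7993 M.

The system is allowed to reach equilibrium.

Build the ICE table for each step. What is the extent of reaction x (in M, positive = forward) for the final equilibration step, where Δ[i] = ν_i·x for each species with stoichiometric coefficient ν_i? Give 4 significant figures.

x = -0.07993 M

Q₀ = 8.9982e+05 vs Keq = 0.001984 ⇒ Q>K, reverse
Step 1:
                  J         C         L         M
  I         0.01012   0.02633   0.07993    0.7993
  C          0.1599    0.1599  -0.07993  -0.07993
  E            0.17    0.1862 2.7621e-06    0.7194
  solve Keq expr → x = -0.07993; check Q = 0.001984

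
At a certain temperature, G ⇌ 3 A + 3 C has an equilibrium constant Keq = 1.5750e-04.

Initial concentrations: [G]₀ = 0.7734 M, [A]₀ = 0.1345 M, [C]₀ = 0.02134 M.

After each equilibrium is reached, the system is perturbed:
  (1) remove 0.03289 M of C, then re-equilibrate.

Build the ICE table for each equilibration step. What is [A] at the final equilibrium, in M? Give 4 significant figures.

Q₀ = 3.0574e-08 vs Keq = 1.5750e-04 ⇒ Q<K, forward
Step 1:
                   G          A          C
  init        0.7734     0.1345    0.02134
  Δ         -0.04981     0.1494     0.1494
  eq          0.7236     0.2839     0.1708
  solve Keq expr → x = 0.04981; check Q = 1.5750e-04
Then remove 0.03289 M of C.
Step 2:
                   G          A          C
  init        0.7236     0.2839     0.1379
  Δ        -0.006917    0.02075    0.02075
  eq          0.7167     0.3047     0.1586
  solve Keq expr → x = 0.006917; check Q = 1.5750e-04

[A]_eq = 0.3047 M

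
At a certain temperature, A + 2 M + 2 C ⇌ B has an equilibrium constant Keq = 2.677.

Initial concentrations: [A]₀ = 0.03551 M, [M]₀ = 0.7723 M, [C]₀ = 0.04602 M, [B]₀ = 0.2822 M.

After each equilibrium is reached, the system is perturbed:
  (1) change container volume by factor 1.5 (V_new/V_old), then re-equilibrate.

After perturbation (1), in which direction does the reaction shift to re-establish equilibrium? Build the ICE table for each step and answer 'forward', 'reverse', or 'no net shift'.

Direction: reverse

Q₀ = 6291 vs Keq = 2.677 ⇒ Q>K, reverse
Step 1:
                  A         M         C         B
  I         0.03551    0.7723   0.04602    0.2822
  C          0.1736    0.3473    0.3473   -0.1736
  E          0.2092      1.12    0.3933    0.1086
  solve Keq expr → x = -0.1736; check Q = 2.677
Then change container volume by factor 1.5 (V_new/V_old).
Step 2:
                  A         M         C         B
  I          0.1394    0.7464    0.2622   0.07237
  C         0.03669   0.07338   0.07338  -0.03669
  E          0.1761    0.8198    0.3356   0.03568
  solve Keq expr → x = -0.03669; check Q = 2.677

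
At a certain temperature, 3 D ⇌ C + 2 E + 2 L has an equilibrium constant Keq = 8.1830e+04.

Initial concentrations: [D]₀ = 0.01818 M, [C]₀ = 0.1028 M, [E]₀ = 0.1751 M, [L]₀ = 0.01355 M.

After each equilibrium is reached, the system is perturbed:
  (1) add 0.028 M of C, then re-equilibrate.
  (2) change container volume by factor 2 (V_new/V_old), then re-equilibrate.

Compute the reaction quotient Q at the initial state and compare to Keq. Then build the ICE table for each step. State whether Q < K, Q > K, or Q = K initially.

Q₀ = 0.09631; Q < K (proceeds forward)

Q₀ = 0.09631 vs Keq = 8.1830e+04 ⇒ Q<K, forward
Step 1:
                   D          C          E          L
  Initial    0.01818     0.1028     0.1751    0.01355
  Change    -0.01787   0.005956    0.01191    0.01191
  Equil   3.1119e-04     0.1088      0.187    0.02546
  solve Keq expr → x = 0.005956; check Q = 8.1830e+04
Then add 0.028 M of C.
Step 2:
                   D          C          E          L
  Initial 3.1119e-04     0.1368      0.187    0.02546
  Change  2.4525e-05 -8.1749e-06 -1.6350e-05 -1.6350e-05
  Equil   3.3572e-04     0.1367      0.187    0.02545
  solve Keq expr → x = -8.1749e-06; check Q = 8.1830e+04
Then change container volume by factor 2 (V_new/V_old).
Step 3:
                   D          C          E          L
  Initial 1.6786e-04    0.06837     0.0935    0.01272
  Change  -6.1844e-05 2.0615e-05 4.1229e-05 4.1229e-05
  Equil   1.0601e-04    0.06839    0.09354    0.01276
  solve Keq expr → x = 2.0615e-05; check Q = 8.1830e+04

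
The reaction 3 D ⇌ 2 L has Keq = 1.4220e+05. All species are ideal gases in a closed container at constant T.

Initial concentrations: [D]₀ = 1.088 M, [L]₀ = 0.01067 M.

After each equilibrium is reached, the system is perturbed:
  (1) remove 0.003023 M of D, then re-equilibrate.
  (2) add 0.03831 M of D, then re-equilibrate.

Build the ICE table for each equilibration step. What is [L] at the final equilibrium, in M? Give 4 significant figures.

[L]_eq = 0.749 M

Q₀ = 8.8398e-05 vs Keq = 1.4220e+05 ⇒ Q<K, forward
Step 1:
                  D         L
  init        1.088   0.01067
  Δ          -1.073     0.715
  eq        0.01547    0.7257
  solve Keq expr → x = 0.3575; check Q = 1.4220e+05
Then remove 0.003023 M of D.
Step 2:
                  D         L
  init      0.01245    0.7257
  Δ        0.002995 -0.001996
  eq        0.01544    0.7237
  solve Keq expr → x = -9.9820e-04; check Q = 1.4220e+05
Then add 0.03831 M of D.
Step 3:
                  D         L
  init      0.05375    0.7237
  Δ        -0.03795    0.0253
  eq         0.0158     0.749
  solve Keq expr → x = 0.01265; check Q = 1.4220e+05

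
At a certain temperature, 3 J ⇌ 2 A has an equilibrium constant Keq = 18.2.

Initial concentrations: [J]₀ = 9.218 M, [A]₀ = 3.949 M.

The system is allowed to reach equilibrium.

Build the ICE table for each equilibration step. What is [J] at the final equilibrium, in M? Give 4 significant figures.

[J]_eq = 1.645 M

Q₀ = 0.01991 vs Keq = 18.2 ⇒ Q<K, forward
Step 1:
                    J           A
  I             9.218       3.949
  C            -7.573       5.049
  E             1.645       8.998
  solve Keq expr → x = 2.524; check Q = 18.2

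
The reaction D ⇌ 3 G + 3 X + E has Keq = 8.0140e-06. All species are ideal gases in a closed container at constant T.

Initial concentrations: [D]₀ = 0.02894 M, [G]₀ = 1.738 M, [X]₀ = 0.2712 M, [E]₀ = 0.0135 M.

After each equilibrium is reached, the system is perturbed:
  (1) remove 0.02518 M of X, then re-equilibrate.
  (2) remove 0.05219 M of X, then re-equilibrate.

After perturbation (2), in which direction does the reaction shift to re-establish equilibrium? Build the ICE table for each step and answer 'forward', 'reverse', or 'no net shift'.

Q₀ = 0.04885 vs Keq = 8.0140e-06 ⇒ Q>K, reverse
Step 1:
                  D         G         X         E
  Initial   0.02894     1.738    0.2712    0.0135
  Change    0.01349  -0.04048  -0.04048  -0.01349
  Equil     0.04243     1.698    0.2307 5.6609e-06
  solve Keq expr → x = -0.01349; check Q = 8.0140e-06
Then remove 0.02518 M of X.
Step 2:
                  D         G         X         E
  Initial   0.04243     1.698    0.2055 5.6609e-06
  Change  -2.3445e-06 7.0334e-06 7.0334e-06 2.3445e-06
  Equil     0.04243     1.698    0.2055 8.0054e-06
  solve Keq expr → x = 2.3445e-06; check Q = 8.0140e-06
Then remove 0.05219 M of X.
Step 3:
                  D         G         X         E
  Initial   0.04243     1.698    0.1534 8.0054e-06
  Change  -1.1251e-05 3.3754e-05 3.3754e-05 1.1251e-05
  Equil     0.04242     1.698    0.1534 1.9257e-05
  solve Keq expr → x = 1.1251e-05; check Q = 8.0140e-06

Direction: forward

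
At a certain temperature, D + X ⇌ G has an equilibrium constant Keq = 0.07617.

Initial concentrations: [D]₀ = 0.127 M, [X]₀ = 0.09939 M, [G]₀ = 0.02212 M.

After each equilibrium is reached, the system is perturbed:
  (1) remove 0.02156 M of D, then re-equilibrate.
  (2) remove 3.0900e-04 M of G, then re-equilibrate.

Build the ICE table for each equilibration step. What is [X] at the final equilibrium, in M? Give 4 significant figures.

Q₀ = 1.752 vs Keq = 0.07617 ⇒ Q>K, reverse
Step 1:
                  D         X         G
  Initial     0.127   0.09939   0.02212
  Change    0.02077   0.02077  -0.02077
  Equil      0.1478    0.1202  0.001352
  solve Keq expr → x = -0.02077; check Q = 0.07617
Then remove 0.02156 M of D.
Step 2:
                  D         X         G
  Initial    0.1262    0.1202  0.001352
  Change  1.9369e-04 1.9369e-04 -1.9369e-04
  Equil      0.1264    0.1204  0.001159
  solve Keq expr → x = -1.9369e-04; check Q = 0.07617
Then remove 3.0900e-04 M of G.
Step 3:
                  D         X         G
  Initial    0.1264    0.1204 8.4974e-04
  Change  -3.0331e-04 -3.0331e-04 3.0331e-04
  Equil      0.1261      0.12  0.001153
  solve Keq expr → x = 3.0331e-04; check Q = 0.07617

[X]_eq = 0.12 M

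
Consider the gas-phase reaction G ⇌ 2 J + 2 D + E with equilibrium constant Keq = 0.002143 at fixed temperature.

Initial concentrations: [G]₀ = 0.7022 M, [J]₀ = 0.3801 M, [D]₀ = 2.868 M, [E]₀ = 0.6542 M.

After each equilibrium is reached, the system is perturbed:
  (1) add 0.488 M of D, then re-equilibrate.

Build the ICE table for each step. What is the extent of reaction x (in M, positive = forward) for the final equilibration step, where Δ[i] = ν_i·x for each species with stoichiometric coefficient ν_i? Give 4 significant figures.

Q₀ = 1.107 vs Keq = 0.002143 ⇒ Q>K, reverse
Step 1:
                   G          J          D          E
  init        0.7022     0.3801      2.868     0.6542
  Δ           0.1775    -0.3551    -0.3551    -0.1775
  eq          0.8797    0.02503      2.513     0.4767
  solve Keq expr → x = -0.1775; check Q = 0.002143
Then add 0.488 M of D.
Step 2:
                   G          J          D          E
  init        0.8797    0.02503      3.001     0.4767
  Δ         0.001987  -0.003974  -0.003974  -0.001987
  eq          0.8817    0.02105      2.997     0.4747
  solve Keq expr → x = -0.001987; check Q = 0.002143

x = -0.001987 M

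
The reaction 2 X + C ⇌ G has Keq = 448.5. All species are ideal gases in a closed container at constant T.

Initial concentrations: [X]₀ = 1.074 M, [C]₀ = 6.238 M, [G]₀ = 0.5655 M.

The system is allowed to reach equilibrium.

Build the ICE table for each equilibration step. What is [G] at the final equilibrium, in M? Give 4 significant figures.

[G]_eq = 1.092 M

Q₀ = 0.07859 vs Keq = 448.5 ⇒ Q<K, forward
Step 1:
                  X         C         G
  I           1.074     6.238    0.5655
  C          -1.053   -0.5267    0.5267
  E         0.02065     5.711     1.092
  solve Keq expr → x = 0.5267; check Q = 448.5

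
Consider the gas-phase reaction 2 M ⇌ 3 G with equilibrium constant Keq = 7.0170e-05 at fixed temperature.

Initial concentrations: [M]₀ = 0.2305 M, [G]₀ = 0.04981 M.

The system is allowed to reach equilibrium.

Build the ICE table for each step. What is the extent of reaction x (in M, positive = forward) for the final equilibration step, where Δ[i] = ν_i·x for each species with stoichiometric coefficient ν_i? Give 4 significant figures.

x = -0.01111 M

Q₀ = 0.002326 vs Keq = 7.0170e-05 ⇒ Q>K, reverse
Step 1:
                  M         G
  I          0.2305   0.04981
  C         0.02222  -0.03332
  E          0.2527   0.01649
  solve Keq expr → x = -0.01111; check Q = 7.0170e-05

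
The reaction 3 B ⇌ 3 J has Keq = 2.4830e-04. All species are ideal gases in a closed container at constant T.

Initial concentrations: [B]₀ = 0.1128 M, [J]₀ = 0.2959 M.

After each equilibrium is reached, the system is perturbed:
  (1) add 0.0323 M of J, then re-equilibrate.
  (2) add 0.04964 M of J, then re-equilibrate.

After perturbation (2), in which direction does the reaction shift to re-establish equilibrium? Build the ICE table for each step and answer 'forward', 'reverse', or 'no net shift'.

Direction: reverse

Q₀ = 18.05 vs Keq = 2.4830e-04 ⇒ Q>K, reverse
Step 1:
                  B         J
  init       0.1128    0.2959
  Δ          0.2717   -0.2717
  eq         0.3845   0.02417
  solve Keq expr → x = -0.09058; check Q = 2.4830e-04
Then add 0.0323 M of J.
Step 2:
                  B         J
  init       0.3845   0.05647
  Δ         0.03039  -0.03039
  eq         0.4149   0.02608
  solve Keq expr → x = -0.01013; check Q = 2.4830e-04
Then add 0.04964 M of J.
Step 3:
                  B         J
  init       0.4149   0.07572
  Δ          0.0467   -0.0467
  eq         0.4616   0.02901
  solve Keq expr → x = -0.01557; check Q = 2.4830e-04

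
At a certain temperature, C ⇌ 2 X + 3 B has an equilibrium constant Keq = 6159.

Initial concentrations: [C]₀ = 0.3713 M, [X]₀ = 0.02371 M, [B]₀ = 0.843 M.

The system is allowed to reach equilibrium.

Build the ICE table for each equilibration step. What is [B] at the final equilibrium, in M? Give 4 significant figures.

Q₀ = 9.0703e-04 vs Keq = 6159 ⇒ Q<K, forward
Step 1:
                    C           X           B
  I            0.3713     0.02371       0.843
  C           -0.3706      0.7412       1.112
  E        7.0954e-04      0.7649       1.955
  solve Keq expr → x = 0.3706; check Q = 6159

[B]_eq = 1.955 M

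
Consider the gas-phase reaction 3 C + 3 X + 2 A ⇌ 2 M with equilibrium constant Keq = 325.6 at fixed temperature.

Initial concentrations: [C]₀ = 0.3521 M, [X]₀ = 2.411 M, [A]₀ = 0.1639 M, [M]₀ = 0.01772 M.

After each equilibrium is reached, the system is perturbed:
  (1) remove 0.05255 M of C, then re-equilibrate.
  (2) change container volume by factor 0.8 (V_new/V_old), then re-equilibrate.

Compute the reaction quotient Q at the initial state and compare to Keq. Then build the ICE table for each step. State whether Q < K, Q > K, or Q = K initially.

Q₀ = 0.01911; Q < K (proceeds forward)

Q₀ = 0.01911 vs Keq = 325.6 ⇒ Q<K, forward
Step 1:
                  C         X         A         M
  I          0.3521     2.411    0.1639   0.01772
  C         -0.1902   -0.1902   -0.1268    0.1268
  E          0.1619     2.221   0.03713    0.1445
  solve Keq expr → x = 0.06339; check Q = 325.6
Then remove 0.05255 M of C.
Step 2:
                  C         X         A         M
  I          0.1094     2.221   0.03713    0.1445
  C         0.01739   0.01739   0.01159  -0.01159
  E          0.1268     2.238   0.04872    0.1329
  solve Keq expr → x = -0.005797; check Q = 325.6
Then change container volume by factor 0.8 (V_new/V_old).
Step 3:
                  C         X         A         M
  I          0.1585     2.798    0.0609    0.1661
  C        -0.02444  -0.02444   -0.0163    0.0163
  E           0.134     2.773   0.04461    0.1824
  solve Keq expr → x = 0.008148; check Q = 325.6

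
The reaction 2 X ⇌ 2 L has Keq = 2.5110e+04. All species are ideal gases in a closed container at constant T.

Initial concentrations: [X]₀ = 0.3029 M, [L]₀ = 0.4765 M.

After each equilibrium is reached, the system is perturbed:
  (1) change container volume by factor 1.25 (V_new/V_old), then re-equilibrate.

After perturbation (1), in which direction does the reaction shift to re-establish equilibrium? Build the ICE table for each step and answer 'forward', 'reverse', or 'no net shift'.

Direction: no net shift

Q₀ = 2.475 vs Keq = 2.5110e+04 ⇒ Q<K, forward
Step 1:
                  X         L
  Initial    0.3029    0.4765
  Change     -0.298     0.298
  Equil    0.004888    0.7745
  solve Keq expr → x = 0.149; check Q = 2.5110e+04
Then change container volume by factor 1.25 (V_new/V_old).
Step 2:
                  X         L
  Initial   0.00391    0.6196
  Change          0         0
  Equil     0.00391    0.6196
  solve Keq expr → x = 0; check Q = 2.5110e+04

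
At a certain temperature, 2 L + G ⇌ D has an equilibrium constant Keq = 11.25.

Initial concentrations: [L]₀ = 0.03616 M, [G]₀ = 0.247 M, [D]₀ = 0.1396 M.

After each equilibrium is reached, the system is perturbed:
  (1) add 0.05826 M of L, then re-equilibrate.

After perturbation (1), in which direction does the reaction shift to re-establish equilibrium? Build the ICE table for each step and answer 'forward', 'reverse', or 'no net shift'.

Direction: forward

Q₀ = 432.2 vs Keq = 11.25 ⇒ Q>K, reverse
Step 1:
                   L          G          D
  I          0.03616      0.247     0.1396
  C           0.1173    0.05864   -0.05864
  E           0.1534     0.3056    0.08096
  solve Keq expr → x = -0.05864; check Q = 11.25
Then add 0.05826 M of L.
Step 2:
                   L          G          D
  I           0.2117     0.3056    0.08096
  C         -0.03652   -0.01826    0.01826
  E           0.1752     0.2874    0.09922
  solve Keq expr → x = 0.01826; check Q = 11.25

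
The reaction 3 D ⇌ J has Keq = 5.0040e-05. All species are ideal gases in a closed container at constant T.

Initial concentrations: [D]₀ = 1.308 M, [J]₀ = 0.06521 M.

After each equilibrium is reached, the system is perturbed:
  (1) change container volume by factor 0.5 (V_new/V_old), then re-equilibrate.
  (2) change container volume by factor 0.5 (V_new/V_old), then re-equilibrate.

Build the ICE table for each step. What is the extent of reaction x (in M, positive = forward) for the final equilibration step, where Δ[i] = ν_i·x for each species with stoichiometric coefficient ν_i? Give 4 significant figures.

x = 0.008003 M

Q₀ = 0.02914 vs Keq = 5.0040e-05 ⇒ Q>K, reverse
Step 1:
                    D           J
  Initial       1.308     0.06521
  Change       0.1951    -0.06504
  Equil         1.503  1.6994e-04
  solve Keq expr → x = -0.06504; check Q = 5.0040e-05
Then change container volume by factor 0.5 (V_new/V_old).
Step 2:
                    D           J
  Initial       3.006  3.3988e-04
  Change    -0.003047    0.001016
  Equil         3.003    0.001355
  solve Keq expr → x = 0.001016; check Q = 5.0040e-05
Then change container volume by factor 0.5 (V_new/V_old).
Step 3:
                    D           J
  Initial       6.006    0.002711
  Change     -0.02401    0.008003
  Equil         5.982     0.01071
  solve Keq expr → x = 0.008003; check Q = 5.0040e-05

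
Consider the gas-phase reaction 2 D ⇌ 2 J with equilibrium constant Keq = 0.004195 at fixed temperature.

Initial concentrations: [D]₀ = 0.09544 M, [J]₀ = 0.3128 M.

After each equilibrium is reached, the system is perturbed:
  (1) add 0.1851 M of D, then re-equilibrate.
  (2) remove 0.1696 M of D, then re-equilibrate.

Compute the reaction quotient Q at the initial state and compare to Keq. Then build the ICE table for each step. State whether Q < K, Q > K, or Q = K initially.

Q₀ = 10.74 vs Keq = 0.004195 ⇒ Q>K, reverse
Step 1:
                  D         J
  I         0.09544    0.3128
  C           0.288    -0.288
  E          0.3834   0.02483
  solve Keq expr → x = -0.144; check Q = 0.004195
Then add 0.1851 M of D.
Step 2:
                  D         J
  I          0.5685   0.02483
  C        -0.01126   0.01126
  E          0.5572   0.03609
  solve Keq expr → x = 0.00563; check Q = 0.004195
Then remove 0.1696 M of D.
Step 3:
                  D         J
  I          0.3876   0.03609
  C         0.01032  -0.01032
  E           0.398   0.02578
  solve Keq expr → x = -0.005158; check Q = 0.004195

Q₀ = 10.74; Q > K (proceeds reverse)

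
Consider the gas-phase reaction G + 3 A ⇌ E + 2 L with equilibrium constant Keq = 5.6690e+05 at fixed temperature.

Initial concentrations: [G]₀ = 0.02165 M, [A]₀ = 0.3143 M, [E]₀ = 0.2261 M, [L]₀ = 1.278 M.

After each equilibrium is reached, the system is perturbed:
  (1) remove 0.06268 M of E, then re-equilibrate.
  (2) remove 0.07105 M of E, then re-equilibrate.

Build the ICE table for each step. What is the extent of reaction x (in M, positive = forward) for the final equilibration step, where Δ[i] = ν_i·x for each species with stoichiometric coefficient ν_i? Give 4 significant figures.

x = 1.4078e-05 M

Q₀ = 549.4 vs Keq = 5.6690e+05 ⇒ Q<K, forward
Step 1:
                   G          A          E          L
  I          0.02165     0.3143     0.2261      1.278
  C          -0.0216    -0.0648     0.0216     0.0432
  E       4.9109e-05     0.2495     0.2477      1.321
  solve Keq expr → x = 0.0216; check Q = 5.6690e+05
Then remove 0.06268 M of E.
Step 2:
                   G          A          E          L
  I       4.9109e-05     0.2495      0.185      1.321
  C       -1.2407e-05 -3.7220e-05 1.2407e-05 2.4813e-05
  E       3.6702e-05     0.2495      0.185      1.321
  solve Keq expr → x = 1.2407e-05; check Q = 5.6690e+05
Then remove 0.07105 M of E.
Step 3:
                   G          A          E          L
  I       3.6702e-05     0.2495      0.114      1.321
  C       -1.4078e-05 -4.2234e-05 1.4078e-05 2.8156e-05
  E       2.2624e-05     0.2494      0.114      1.321
  solve Keq expr → x = 1.4078e-05; check Q = 5.6690e+05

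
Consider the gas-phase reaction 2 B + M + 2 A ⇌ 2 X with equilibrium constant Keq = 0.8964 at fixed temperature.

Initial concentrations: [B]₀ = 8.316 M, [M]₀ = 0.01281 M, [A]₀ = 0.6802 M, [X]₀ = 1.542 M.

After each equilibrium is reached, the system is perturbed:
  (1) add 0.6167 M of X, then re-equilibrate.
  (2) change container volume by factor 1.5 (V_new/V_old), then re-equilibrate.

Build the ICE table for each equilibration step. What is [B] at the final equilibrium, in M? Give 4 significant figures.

[B]_eq = 5.756 M

Q₀ = 5.801 vs Keq = 0.8964 ⇒ Q>K, reverse
Step 1:
                   B          M          A          X
  init         8.316    0.01281     0.6802      1.542
  Δ           0.0877    0.04385     0.0877    -0.0877
  eq           8.404    0.05666     0.7679      1.454
  solve Keq expr → x = -0.04385; check Q = 0.8964
Then add 0.6167 M of X.
Step 2:
                   B          M          A          X
  init         8.404    0.05666     0.7679      2.071
  Δ          0.06629    0.03315    0.06629   -0.06629
  eq            8.47    0.08981     0.8342      2.005
  solve Keq expr → x = -0.03315; check Q = 0.8964
Then change container volume by factor 1.5 (V_new/V_old).
Step 3:
                   B          M          A          X
  init         5.647    0.05987     0.5561      1.336
  Δ           0.1093    0.05465     0.1093    -0.1093
  eq           5.756     0.1145     0.6654      1.227
  solve Keq expr → x = -0.05465; check Q = 0.8964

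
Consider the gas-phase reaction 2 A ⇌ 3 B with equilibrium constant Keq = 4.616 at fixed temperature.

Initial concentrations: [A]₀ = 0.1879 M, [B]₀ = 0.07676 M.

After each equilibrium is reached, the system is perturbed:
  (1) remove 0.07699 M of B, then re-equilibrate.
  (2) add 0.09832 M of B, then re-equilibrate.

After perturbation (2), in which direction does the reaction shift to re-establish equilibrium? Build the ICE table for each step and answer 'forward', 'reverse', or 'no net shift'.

Q₀ = 0.01281 vs Keq = 4.616 ⇒ Q<K, forward
Step 1:
                    A           B
  init         0.1879     0.07676
  Δ           -0.1248      0.1872
  eq          0.06311      0.2639
  solve Keq expr → x = 0.06239; check Q = 4.616
Then remove 0.07699 M of B.
Step 2:
                    A           B
  init        0.06311      0.1869
  Δ          -0.01736     0.02604
  eq          0.04575       0.213
  solve Keq expr → x = 0.008681; check Q = 4.616
Then add 0.09832 M of B.
Step 3:
                    A           B
  init        0.04575      0.3113
  Δ           0.02238    -0.03357
  eq          0.06813      0.2777
  solve Keq expr → x = -0.01119; check Q = 4.616

Direction: reverse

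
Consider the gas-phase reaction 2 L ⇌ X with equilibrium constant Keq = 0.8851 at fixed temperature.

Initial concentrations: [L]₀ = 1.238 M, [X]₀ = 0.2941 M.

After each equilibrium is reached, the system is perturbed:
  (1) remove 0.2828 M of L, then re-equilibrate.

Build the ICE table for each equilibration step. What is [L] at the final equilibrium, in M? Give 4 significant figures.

[L]_eq = 0.6931 M

Q₀ = 0.1919 vs Keq = 0.8851 ⇒ Q<K, forward
Step 1:
                   L          X
  Initial      1.238     0.2941
  Change     -0.4662     0.2331
  Equil       0.7718     0.5272
  solve Keq expr → x = 0.2331; check Q = 0.8851
Then remove 0.2828 M of L.
Step 2:
                   L          X
  Initial      0.489     0.5272
  Change      0.2041     -0.102
  Equil       0.6931     0.4252
  solve Keq expr → x = -0.102; check Q = 0.8851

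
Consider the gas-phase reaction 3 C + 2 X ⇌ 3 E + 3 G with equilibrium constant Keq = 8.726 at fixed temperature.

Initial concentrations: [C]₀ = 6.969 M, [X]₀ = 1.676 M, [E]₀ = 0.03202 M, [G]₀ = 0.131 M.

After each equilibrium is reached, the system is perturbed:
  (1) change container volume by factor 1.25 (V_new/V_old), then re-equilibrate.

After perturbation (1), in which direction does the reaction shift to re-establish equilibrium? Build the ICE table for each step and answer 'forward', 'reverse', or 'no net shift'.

Q₀ = 7.7628e-11 vs Keq = 8.726 ⇒ Q<K, forward
Step 1:
                  C         X         E         G
  init        6.969     1.676   0.03202     0.131
  Δ          -2.058    -1.372     2.058     2.058
  eq          4.911    0.3042      2.09     2.189
  solve Keq expr → x = 0.6859; check Q = 8.726
Then change container volume by factor 1.25 (V_new/V_old).
Step 2:
                  C         X         E         G
  init        3.929    0.2434     1.672     1.751
  Δ        -0.02253  -0.01502   0.02253   0.02253
  eq          3.907    0.2284     1.694     1.773
  solve Keq expr → x = 0.007509; check Q = 8.726

Direction: forward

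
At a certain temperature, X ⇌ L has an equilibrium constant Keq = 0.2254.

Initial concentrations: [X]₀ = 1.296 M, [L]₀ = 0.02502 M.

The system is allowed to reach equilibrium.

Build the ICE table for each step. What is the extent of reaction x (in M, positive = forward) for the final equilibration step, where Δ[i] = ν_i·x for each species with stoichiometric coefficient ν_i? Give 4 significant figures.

x = 0.218 M

Q₀ = 0.01931 vs Keq = 0.2254 ⇒ Q<K, forward
Step 1:
                  X         L
  I           1.296   0.02502
  C          -0.218     0.218
  E           1.078     0.243
  solve Keq expr → x = 0.218; check Q = 0.2254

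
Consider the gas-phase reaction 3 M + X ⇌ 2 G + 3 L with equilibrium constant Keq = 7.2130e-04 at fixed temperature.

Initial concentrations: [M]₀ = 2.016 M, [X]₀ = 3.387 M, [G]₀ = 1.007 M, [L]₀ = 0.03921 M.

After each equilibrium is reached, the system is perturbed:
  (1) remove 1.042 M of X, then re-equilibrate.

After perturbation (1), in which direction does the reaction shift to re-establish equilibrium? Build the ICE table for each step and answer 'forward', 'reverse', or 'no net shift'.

Direction: reverse

Q₀ = 2.2027e-06 vs Keq = 7.2130e-04 ⇒ Q<K, forward
Step 1:
                    M           X           G           L
  Initial       2.016       3.387       1.007     0.03921
  Change      -0.1864    -0.06212      0.1242      0.1864
  Equil          1.83       3.325       1.131      0.2256
  solve Keq expr → x = 0.06212; check Q = 7.2130e-04
Then remove 1.042 M of X.
Step 2:
                    M           X           G           L
  Initial        1.83       2.283       1.131      0.2256
  Change      0.02217    0.007389    -0.01478    -0.02217
  Equil         1.852        2.29       1.116      0.2034
  solve Keq expr → x = -0.007389; check Q = 7.2130e-04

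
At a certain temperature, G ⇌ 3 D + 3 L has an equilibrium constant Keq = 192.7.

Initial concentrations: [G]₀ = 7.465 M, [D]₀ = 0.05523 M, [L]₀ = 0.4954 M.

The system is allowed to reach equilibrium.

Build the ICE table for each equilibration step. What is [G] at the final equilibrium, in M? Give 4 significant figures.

[G]_eq = 6.461 M

Q₀ = 2.7439e-06 vs Keq = 192.7 ⇒ Q<K, forward
Step 1:
                   G          D          L
  init         7.465    0.05523     0.4954
  Δ           -1.004      3.012      3.012
  eq           6.461      3.067      3.507
  solve Keq expr → x = 1.004; check Q = 192.7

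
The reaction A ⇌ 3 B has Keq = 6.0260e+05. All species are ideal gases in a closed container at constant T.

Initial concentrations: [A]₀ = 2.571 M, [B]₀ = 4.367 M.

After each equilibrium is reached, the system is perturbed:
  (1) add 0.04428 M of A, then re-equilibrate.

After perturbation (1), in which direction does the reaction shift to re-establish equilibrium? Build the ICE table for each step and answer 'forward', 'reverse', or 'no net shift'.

Q₀ = 32.39 vs Keq = 6.0260e+05 ⇒ Q<K, forward
Step 1:
                   A          B
  Initial      2.571      4.367
  Change      -2.568      7.704
  Equil     0.002919      12.07
  solve Keq expr → x = 2.568; check Q = 6.0260e+05
Then add 0.04428 M of A.
Step 2:
                   A          B
  Initial     0.0472      12.07
  Change    -0.04418     0.1325
  Equil     0.003016       12.2
  solve Keq expr → x = 0.04418; check Q = 6.0260e+05

Direction: forward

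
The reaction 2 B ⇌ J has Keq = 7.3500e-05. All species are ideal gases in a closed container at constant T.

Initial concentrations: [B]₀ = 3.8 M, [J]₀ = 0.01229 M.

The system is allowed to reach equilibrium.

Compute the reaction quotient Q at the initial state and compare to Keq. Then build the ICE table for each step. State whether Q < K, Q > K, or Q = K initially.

Q₀ = 8.5111e-04; Q > K (proceeds reverse)

Q₀ = 8.5111e-04 vs Keq = 7.3500e-05 ⇒ Q>K, reverse
Step 1:
                    B           J
  Initial         3.8     0.01229
  Change      0.02243    -0.01122
  Equil         3.822    0.001074
  solve Keq expr → x = -0.01122; check Q = 7.3500e-05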